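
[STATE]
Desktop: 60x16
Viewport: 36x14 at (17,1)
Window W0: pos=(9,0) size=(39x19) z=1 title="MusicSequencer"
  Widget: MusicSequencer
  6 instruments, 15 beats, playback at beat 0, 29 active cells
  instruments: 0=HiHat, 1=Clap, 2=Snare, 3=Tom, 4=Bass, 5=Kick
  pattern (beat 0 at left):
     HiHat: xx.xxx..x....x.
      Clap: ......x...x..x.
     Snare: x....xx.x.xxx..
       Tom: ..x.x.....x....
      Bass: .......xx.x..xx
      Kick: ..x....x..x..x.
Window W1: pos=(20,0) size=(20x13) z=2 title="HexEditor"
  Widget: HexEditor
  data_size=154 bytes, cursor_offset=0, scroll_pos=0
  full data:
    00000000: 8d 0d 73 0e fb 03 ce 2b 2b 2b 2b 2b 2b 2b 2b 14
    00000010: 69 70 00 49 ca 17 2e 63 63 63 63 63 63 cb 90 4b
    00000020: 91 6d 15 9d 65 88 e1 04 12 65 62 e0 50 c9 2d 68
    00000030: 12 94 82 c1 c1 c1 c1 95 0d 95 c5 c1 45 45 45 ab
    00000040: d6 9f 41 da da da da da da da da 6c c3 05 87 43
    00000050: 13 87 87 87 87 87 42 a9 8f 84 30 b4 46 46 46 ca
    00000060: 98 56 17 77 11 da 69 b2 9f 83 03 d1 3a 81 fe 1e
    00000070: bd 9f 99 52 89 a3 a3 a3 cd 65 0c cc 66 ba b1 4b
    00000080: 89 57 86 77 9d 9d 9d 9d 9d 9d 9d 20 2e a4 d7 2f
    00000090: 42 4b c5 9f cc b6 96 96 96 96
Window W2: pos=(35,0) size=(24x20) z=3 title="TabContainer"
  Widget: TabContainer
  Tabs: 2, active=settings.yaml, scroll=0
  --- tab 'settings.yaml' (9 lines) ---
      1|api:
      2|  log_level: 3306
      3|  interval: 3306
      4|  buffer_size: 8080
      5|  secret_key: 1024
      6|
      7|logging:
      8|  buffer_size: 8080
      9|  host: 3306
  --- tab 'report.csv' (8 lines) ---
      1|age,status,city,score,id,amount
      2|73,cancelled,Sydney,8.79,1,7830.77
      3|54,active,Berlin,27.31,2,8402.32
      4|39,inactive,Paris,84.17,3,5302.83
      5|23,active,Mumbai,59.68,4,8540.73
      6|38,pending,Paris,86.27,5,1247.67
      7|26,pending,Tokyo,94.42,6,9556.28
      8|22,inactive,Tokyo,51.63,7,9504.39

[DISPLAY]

equ┃ HexEditor    ┃ TabContainer    
───┠──────────────┠─────────────────
123┃00000000  8D 0┃[settings.yaml]│ 
█·█┃00000010  69 7┃─────────────────
···┃00000020  91 6┃api:             
···┃00000030  12 9┃  log_level: 3306
·█·┃00000040  d6 9┃  interval: 3306 
···┃00000050  13 8┃  buffer_size: 80
·█·┃00000060  98 5┃  secret_key: 102
   ┃00000070  bd 9┃                 
   ┃00000080  89 5┃logging:         
   ┗━━━━━━━━━━━━━━┃  buffer_size: 80
                  ┃  host: 3306     
                  ┃                 


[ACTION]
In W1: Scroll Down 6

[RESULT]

equ┃ HexEditor    ┃ TabContainer    
───┠──────────────┠─────────────────
123┃00000060  98 5┃[settings.yaml]│ 
█·█┃00000070  bd 9┃─────────────────
···┃00000080  89 5┃api:             
···┃00000090  42 4┃  log_level: 3306
·█·┃              ┃  interval: 3306 
···┃              ┃  buffer_size: 80
·█·┃              ┃  secret_key: 102
   ┃              ┃                 
   ┃              ┃logging:         
   ┗━━━━━━━━━━━━━━┃  buffer_size: 80
                  ┃  host: 3306     
                  ┃                 


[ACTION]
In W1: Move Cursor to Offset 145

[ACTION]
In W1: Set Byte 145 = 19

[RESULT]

equ┃ HexEditor    ┃ TabContainer    
───┠──────────────┠─────────────────
123┃00000060  98 5┃[settings.yaml]│ 
█·█┃00000070  bd 9┃─────────────────
···┃00000080  89 5┃api:             
···┃00000090  42 1┃  log_level: 3306
·█·┃              ┃  interval: 3306 
···┃              ┃  buffer_size: 80
·█·┃              ┃  secret_key: 102
   ┃              ┃                 
   ┃              ┃logging:         
   ┗━━━━━━━━━━━━━━┃  buffer_size: 80
                  ┃  host: 3306     
                  ┃                 


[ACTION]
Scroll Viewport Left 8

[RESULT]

┃ MusicSequ┃ HexEditor    ┃ TabConta
┠──────────┠──────────────┠─────────
┃      ▼123┃00000060  98 5┃[settings
┃ HiHat██·█┃00000070  bd 9┃─────────
┃  Clap····┃00000080  89 5┃api:     
┃ Snare█···┃00000090  42 1┃  log_lev
┃   Tom··█·┃              ┃  interva
┃  Bass····┃              ┃  buffer_
┃  Kick··█·┃              ┃  secret_
┃          ┃              ┃         
┃          ┃              ┃logging: 
┃          ┗━━━━━━━━━━━━━━┃  buffer_
┃                         ┃  host: 3
┃                         ┃         


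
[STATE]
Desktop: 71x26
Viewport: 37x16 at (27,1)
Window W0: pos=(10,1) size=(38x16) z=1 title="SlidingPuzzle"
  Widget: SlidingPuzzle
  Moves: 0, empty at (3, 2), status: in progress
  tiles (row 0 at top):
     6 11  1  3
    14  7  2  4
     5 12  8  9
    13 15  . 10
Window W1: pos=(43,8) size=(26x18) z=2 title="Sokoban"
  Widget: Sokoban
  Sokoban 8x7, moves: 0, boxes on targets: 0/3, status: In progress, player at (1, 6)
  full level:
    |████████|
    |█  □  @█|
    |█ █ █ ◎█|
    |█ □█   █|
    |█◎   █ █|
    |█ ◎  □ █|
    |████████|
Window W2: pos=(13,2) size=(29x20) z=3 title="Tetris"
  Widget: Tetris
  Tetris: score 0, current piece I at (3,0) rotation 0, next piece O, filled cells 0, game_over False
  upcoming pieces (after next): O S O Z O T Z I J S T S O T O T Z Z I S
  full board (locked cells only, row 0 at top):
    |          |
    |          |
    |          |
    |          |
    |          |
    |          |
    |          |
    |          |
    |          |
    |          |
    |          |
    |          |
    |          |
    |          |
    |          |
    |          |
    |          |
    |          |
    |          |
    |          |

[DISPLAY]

━━━━━━━━━━━━━━━━━━━━┓                
━━━━━━━━━━━━━━┓     ┃                
              ┃─────┨                
──────────────┨     ┃                
xt:           ┃     ┃                
              ┃     ┃                
              ┃     ┃                
              ┃ ┏━━━━━━━━━━━━━━━━━━━━
              ┃ ┃ Sokoban            
              ┃ ┠────────────────────
ore:          ┃ ┃████████            
              ┃ ┃█  □  @█            
              ┃ ┃█ █ █ ◎█            
              ┃ ┃█ □█   █            
              ┃ ┃█◎   █ █            
              ┃━┃█ ◎  □ █            


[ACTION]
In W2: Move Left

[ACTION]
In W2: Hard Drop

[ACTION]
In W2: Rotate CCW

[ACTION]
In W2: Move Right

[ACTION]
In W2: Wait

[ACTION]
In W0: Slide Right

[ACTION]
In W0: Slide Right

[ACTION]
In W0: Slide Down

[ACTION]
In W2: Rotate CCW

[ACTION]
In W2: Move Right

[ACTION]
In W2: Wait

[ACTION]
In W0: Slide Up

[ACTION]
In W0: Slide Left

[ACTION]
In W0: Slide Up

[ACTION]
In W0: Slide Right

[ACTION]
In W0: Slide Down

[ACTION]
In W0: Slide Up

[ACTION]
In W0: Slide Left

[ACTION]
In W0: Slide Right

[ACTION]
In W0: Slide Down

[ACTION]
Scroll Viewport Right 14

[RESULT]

━━━━━━━━━━━━━┓                       
━━━━━━━┓     ┃                       
       ┃─────┨                       
───────┨     ┃                       
       ┃     ┃                       
       ┃     ┃                       
       ┃     ┃                       
       ┃ ┏━━━━━━━━━━━━━━━━━━━━━━━━┓  
       ┃ ┃ Sokoban                ┃  
       ┃ ┠────────────────────────┨  
       ┃ ┃████████                ┃  
       ┃ ┃█  □  @█                ┃  
       ┃ ┃█ █ █ ◎█                ┃  
       ┃ ┃█ □█   █                ┃  
       ┃ ┃█◎   █ █                ┃  
       ┃━┃█ ◎  □ █                ┃  


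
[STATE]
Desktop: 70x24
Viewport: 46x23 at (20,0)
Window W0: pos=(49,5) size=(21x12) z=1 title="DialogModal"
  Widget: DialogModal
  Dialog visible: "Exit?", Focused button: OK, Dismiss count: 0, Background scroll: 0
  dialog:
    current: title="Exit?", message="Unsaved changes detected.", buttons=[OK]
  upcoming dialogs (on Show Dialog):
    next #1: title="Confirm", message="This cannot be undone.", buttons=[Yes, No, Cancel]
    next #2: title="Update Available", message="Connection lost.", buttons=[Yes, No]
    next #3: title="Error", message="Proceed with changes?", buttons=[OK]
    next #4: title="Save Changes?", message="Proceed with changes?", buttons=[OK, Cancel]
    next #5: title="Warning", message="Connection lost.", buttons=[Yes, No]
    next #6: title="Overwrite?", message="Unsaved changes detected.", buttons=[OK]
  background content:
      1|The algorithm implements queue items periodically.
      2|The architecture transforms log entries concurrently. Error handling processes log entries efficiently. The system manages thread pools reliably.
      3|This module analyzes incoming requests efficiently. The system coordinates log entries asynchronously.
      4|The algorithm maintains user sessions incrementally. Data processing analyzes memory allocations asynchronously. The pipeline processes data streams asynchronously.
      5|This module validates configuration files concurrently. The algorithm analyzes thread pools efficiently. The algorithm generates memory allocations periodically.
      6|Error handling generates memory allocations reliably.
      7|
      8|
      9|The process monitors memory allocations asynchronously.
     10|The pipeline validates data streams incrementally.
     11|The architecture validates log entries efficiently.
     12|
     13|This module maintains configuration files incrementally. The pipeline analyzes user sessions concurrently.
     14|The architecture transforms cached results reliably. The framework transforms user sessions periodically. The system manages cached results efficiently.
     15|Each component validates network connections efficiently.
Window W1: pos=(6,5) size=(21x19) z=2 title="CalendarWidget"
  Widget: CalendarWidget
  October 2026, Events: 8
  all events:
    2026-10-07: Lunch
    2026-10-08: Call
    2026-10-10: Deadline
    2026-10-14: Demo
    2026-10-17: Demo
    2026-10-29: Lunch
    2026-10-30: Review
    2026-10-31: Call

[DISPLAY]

                                              
                                              
                                              
                                              
                                              
━━━━━━┓                      ┏━━━━━━━━━━━━━━━━
et    ┃                      ┃ DialogModal    
──────┨                      ┠────────────────
026   ┃                      ┃The algorithm im
r Sa S┃                      ┃Th┌─────────────
2  3  ┃                      ┃Th│    Exit?    
  9 10┃                      ┃Th│Unsaved chang
16 17*┃                      ┃Th│     [OK]    
3 24 2┃                      ┃Er└─────────────
30* 31┃                      ┃                
      ┃                      ┃                
      ┃                      ┗━━━━━━━━━━━━━━━━
      ┃                                       
      ┃                                       
      ┃                                       
      ┃                                       
      ┃                                       
      ┃                                       


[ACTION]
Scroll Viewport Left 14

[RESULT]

                                              
                                              
                                              
                                              
                                              
┏━━━━━━━━━━━━━━━━━━━┓                      ┏━━
┃ CalendarWidget    ┃                      ┃ D
┠───────────────────┨                      ┠──
┃    October 2026   ┃                      ┃Th
┃Mo Tu We Th Fr Sa S┃                      ┃Th
┃          1  2  3  ┃                      ┃Th
┃ 5  6  7*  8*  9 10┃                      ┃Th
┃12 13 14* 15 16 17*┃                      ┃Th
┃19 20 21 22 23 24 2┃                      ┃Er
┃26 27 28 29* 30* 31┃                      ┃  
┃                   ┃                      ┃  
┃                   ┃                      ┗━━
┃                   ┃                         
┃                   ┃                         
┃                   ┃                         
┃                   ┃                         
┃                   ┃                         
┃                   ┃                         


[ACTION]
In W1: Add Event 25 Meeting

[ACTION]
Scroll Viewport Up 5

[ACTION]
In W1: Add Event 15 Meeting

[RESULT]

                                              
                                              
                                              
                                              
                                              
┏━━━━━━━━━━━━━━━━━━━┓                      ┏━━
┃ CalendarWidget    ┃                      ┃ D
┠───────────────────┨                      ┠──
┃    October 2026   ┃                      ┃Th
┃Mo Tu We Th Fr Sa S┃                      ┃Th
┃          1  2  3  ┃                      ┃Th
┃ 5  6  7*  8*  9 10┃                      ┃Th
┃12 13 14* 15* 16 17┃                      ┃Th
┃19 20 21 22 23 24 2┃                      ┃Er
┃26 27 28 29* 30* 31┃                      ┃  
┃                   ┃                      ┃  
┃                   ┃                      ┗━━
┃                   ┃                         
┃                   ┃                         
┃                   ┃                         
┃                   ┃                         
┃                   ┃                         
┃                   ┃                         


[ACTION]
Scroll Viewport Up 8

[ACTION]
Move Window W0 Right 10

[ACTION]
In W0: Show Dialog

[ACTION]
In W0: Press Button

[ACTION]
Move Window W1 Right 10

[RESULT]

                                              
                                              
                                              
                                              
                                              
          ┏━━━━━━━━━━━━━━━━━━━┓            ┏━━
          ┃ CalendarWidget    ┃            ┃ D
          ┠───────────────────┨            ┠──
          ┃    October 2026   ┃            ┃Th
          ┃Mo Tu We Th Fr Sa S┃            ┃Th
          ┃          1  2  3  ┃            ┃Th
          ┃ 5  6  7*  8*  9 10┃            ┃Th
          ┃12 13 14* 15* 16 17┃            ┃Th
          ┃19 20 21 22 23 24 2┃            ┃Er
          ┃26 27 28 29* 30* 31┃            ┃  
          ┃                   ┃            ┃  
          ┃                   ┃            ┗━━
          ┃                   ┃               
          ┃                   ┃               
          ┃                   ┃               
          ┃                   ┃               
          ┃                   ┃               
          ┃                   ┃               


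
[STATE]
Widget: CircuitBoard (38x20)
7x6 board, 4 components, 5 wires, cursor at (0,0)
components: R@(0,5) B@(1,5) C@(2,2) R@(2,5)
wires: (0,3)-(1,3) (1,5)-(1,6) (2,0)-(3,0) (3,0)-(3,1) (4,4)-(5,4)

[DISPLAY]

   0 1 2 3 4 5 6                      
0  [.]          ·       R             
                │                     
1               ·       B ─ ·         
                                      
2   ·       C           R             
    │                                 
3   · ─ ·                             
                                      
4                   ·                 
                    │                 
5                   ·                 
Cursor: (0,0)                         
                                      
                                      
                                      
                                      
                                      
                                      
                                      


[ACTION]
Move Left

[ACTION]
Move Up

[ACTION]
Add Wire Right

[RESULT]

   0 1 2 3 4 5 6                      
0  [.]─ ·       ·       R             
                │                     
1               ·       B ─ ·         
                                      
2   ·       C           R             
    │                                 
3   · ─ ·                             
                                      
4                   ·                 
                    │                 
5                   ·                 
Cursor: (0,0)                         
                                      
                                      
                                      
                                      
                                      
                                      
                                      


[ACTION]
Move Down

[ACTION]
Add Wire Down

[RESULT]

   0 1 2 3 4 5 6                      
0   · ─ ·       ·       R             
                │                     
1  [.]          ·       B ─ ·         
    │                                 
2   ·       C           R             
    │                                 
3   · ─ ·                             
                                      
4                   ·                 
                    │                 
5                   ·                 
Cursor: (1,0)                         
                                      
                                      
                                      
                                      
                                      
                                      
                                      


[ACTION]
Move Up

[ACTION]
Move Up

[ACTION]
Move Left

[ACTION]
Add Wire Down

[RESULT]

   0 1 2 3 4 5 6                      
0  [.]─ ·       ·       R             
    │           │                     
1   ·           ·       B ─ ·         
    │                                 
2   ·       C           R             
    │                                 
3   · ─ ·                             
                                      
4                   ·                 
                    │                 
5                   ·                 
Cursor: (0,0)                         
                                      
                                      
                                      
                                      
                                      
                                      
                                      


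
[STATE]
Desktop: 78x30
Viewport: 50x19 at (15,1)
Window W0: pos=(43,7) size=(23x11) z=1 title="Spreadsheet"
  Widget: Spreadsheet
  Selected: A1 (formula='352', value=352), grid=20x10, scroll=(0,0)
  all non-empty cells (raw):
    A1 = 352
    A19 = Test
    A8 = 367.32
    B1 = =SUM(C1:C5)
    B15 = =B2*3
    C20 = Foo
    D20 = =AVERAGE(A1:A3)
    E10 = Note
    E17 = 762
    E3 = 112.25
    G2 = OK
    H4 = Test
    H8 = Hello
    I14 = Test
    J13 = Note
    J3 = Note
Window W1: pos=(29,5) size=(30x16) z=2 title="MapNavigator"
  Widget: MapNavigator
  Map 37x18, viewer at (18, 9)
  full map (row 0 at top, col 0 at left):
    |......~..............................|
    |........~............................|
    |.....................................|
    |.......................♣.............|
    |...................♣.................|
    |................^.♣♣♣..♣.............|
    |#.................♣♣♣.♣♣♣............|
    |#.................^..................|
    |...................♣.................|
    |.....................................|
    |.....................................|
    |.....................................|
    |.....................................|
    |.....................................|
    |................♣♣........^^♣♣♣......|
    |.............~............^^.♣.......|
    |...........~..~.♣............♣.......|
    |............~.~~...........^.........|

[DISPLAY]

                                                  
                                                  
                                                  
                                                  
              ┏━━━━━━━━━━━━━━━━━━━━━━━━━━━━┓      
              ┃ MapNavigator               ┃      
              ┠────────────────────────────┨━━━━━━
              ┃...................♣........┃      
              ┃...............♣............┃──────
              ┃............^.♣♣♣..♣........┃      
              ┃..............♣♣♣.♣♣♣.......┃B     
              ┃..............^.............┃------
              ┃...............♣............┃    0 
              ┃..............@.............┃    0 
              ┃............................┃    0 
              ┃............................┃    0 
              ┃............................┃━━━━━━
              ┃............................┃      
              ┃............♣♣........^^♣♣♣.┃      


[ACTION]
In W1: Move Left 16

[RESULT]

                                                  
                                                  
                                                  
                                                  
              ┏━━━━━━━━━━━━━━━━━━━━━━━━━━━━┓      
              ┃ MapNavigator               ┃      
              ┠────────────────────────────┨━━━━━━
              ┃            ................┃      
              ┃            ................┃──────
              ┃            ................┃      
              ┃            #...............┃B     
              ┃            #...............┃------
              ┃            ................┃    0 
              ┃            ..@.............┃    0 
              ┃            ................┃    0 
              ┃            ................┃    0 
              ┃            ................┃━━━━━━
              ┃            ................┃      
              ┃            ................┃      


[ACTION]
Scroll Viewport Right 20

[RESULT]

                                                  
                                                  
                                                  
                                                  
 ┏━━━━━━━━━━━━━━━━━━━━━━━━━━━━┓                   
 ┃ MapNavigator               ┃                   
 ┠────────────────────────────┨━━━━━━┓            
 ┃            ................┃      ┃            
 ┃            ................┃──────┨            
 ┃            ................┃      ┃            
 ┃            #...............┃B     ┃            
 ┃            #...............┃------┃            
 ┃            ................┃    0 ┃            
 ┃            ..@.............┃    0 ┃            
 ┃            ................┃    0 ┃            
 ┃            ................┃    0 ┃            
 ┃            ................┃━━━━━━┛            
 ┃            ................┃                   
 ┃            ................┃                   


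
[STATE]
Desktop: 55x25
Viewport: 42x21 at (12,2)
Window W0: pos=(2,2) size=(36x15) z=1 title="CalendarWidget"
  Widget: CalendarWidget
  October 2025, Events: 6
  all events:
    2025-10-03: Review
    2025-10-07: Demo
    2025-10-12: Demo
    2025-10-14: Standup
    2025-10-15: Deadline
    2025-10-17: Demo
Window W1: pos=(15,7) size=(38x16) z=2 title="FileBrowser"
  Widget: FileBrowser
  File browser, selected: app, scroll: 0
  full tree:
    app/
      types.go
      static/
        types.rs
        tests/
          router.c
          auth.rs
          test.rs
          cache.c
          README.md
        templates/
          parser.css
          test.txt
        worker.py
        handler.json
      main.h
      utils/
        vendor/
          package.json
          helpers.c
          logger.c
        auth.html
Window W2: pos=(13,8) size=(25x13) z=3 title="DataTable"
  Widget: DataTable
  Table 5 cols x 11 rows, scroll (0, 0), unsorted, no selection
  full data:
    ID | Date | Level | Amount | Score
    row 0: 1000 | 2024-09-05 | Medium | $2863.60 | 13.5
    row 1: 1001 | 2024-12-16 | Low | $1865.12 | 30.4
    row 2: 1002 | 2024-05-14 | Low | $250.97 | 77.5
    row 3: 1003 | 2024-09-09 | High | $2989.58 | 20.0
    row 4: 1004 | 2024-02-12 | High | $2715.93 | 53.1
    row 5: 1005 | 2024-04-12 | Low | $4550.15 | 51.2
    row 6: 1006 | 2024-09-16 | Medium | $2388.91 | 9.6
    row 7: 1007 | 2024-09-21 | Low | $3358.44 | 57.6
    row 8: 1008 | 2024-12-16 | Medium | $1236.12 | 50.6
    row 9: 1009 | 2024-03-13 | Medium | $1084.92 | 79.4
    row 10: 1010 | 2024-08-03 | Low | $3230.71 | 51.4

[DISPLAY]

━━━━━━━━━━━━━━━━━━━━━━━━━┓                
Widget                   ┃                
─────────────────────────┨                
  October 2025           ┃                
Th Fr Sa Su              ┃                
 2 ┏━━━━━━━━━━━━━━━━━━━━━━━━━━━━━━━━━━━━┓ 
 ┏━━━━━━━━━━━━━━━━━━━━━━━┓              ┃ 
*┃ DataTable             ┃──────────────┨ 
2┠───────────────────────┨              ┃ 
3┃ID  │Date      │Level │┃              ┃ 
 ┃────┼──────────┼──────┼┃              ┃ 
 ┃1000│2024-09-05│Medium│┃              ┃ 
 ┃1001│2024-12-16│Low   │┃              ┃ 
 ┃1002│2024-05-14│Low   │┃              ┃ 
━┃1003│2024-09-09│High  │┃              ┃ 
 ┃1004│2024-02-12│High  │┃              ┃ 
 ┃1005│2024-04-12│Low   │┃              ┃ 
 ┃1006│2024-09-16│Medium│┃              ┃ 
 ┗━━━━━━━━━━━━━━━━━━━━━━━┛              ┃ 
   ┃                                    ┃ 
   ┗━━━━━━━━━━━━━━━━━━━━━━━━━━━━━━━━━━━━┛ 


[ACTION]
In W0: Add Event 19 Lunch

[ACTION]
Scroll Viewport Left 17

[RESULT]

  ┏━━━━━━━━━━━━━━━━━━━━━━━━━━━━━━━━━━┓    
  ┃ CalendarWidget                   ┃    
  ┠──────────────────────────────────┨    
  ┃           October 2025           ┃    
  ┃Mo Tu We Th Fr Sa Su              ┃    
  ┃       1  2 ┏━━━━━━━━━━━━━━━━━━━━━━━━━━
  ┃ 6  7*  8 ┏━━━━━━━━━━━━━━━━━━━━━━━┓    
  ┃13 14* 15*┃ DataTable             ┃────
  ┃20 21 22 2┠───────────────────────┨    
  ┃27 28 29 3┃ID  │Date      │Level │┃    
  ┃          ┃────┼──────────┼──────┼┃    
  ┃          ┃1000│2024-09-05│Medium│┃    
  ┃          ┃1001│2024-12-16│Low   │┃    
  ┃          ┃1002│2024-05-14│Low   │┃    
  ┗━━━━━━━━━━┃1003│2024-09-09│High  │┃    
             ┃1004│2024-02-12│High  │┃    
             ┃1005│2024-04-12│Low   │┃    
             ┃1006│2024-09-16│Medium│┃    
             ┗━━━━━━━━━━━━━━━━━━━━━━━┛    
               ┃                          
               ┗━━━━━━━━━━━━━━━━━━━━━━━━━━


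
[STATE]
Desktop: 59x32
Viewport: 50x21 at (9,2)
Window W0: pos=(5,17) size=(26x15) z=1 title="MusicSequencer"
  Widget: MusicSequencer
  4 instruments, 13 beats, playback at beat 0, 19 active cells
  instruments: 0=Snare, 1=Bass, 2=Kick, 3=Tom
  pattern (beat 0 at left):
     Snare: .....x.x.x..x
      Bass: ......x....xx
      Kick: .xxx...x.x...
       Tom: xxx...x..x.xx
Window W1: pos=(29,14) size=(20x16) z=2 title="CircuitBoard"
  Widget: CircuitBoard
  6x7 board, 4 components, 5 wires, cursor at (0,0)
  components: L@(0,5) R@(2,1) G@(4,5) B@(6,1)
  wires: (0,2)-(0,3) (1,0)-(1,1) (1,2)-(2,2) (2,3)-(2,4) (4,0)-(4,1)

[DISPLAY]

                                                  
                                                  
                                                  
                                                  
                                                  
                                                  
                                                  
                                                  
                                                  
                                                  
                                                  
                                                  
                    ┏━━━━━━━━━━━━━━━━━━┓          
                    ┃ CircuitBoard     ┃          
                    ┠──────────────────┨          
━━━━━━━━━━━━━━━━━━━━┃   0 1 2 3 4 5    ┃          
sicSequencer        ┃0  [.]      · ─ · ┃          
────────────────────┃                  ┃          
   ▼123456789012    ┃1   · ─ ·   ·     ┃          
are·····█·█·█··█    ┃            │     ┃          
ass······█····██    ┃2       R   ·   · ┃          


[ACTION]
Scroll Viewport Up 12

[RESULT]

                                                  
                                                  
                                                  
                                                  
                                                  
                                                  
                                                  
                                                  
                                                  
                                                  
                                                  
                                                  
                                                  
                                                  
                    ┏━━━━━━━━━━━━━━━━━━┓          
                    ┃ CircuitBoard     ┃          
                    ┠──────────────────┨          
━━━━━━━━━━━━━━━━━━━━┃   0 1 2 3 4 5    ┃          
sicSequencer        ┃0  [.]      · ─ · ┃          
────────────────────┃                  ┃          
   ▼123456789012    ┃1   · ─ ·   ·     ┃          


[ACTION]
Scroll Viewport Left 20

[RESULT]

                                                  
                                                  
                                                  
                                                  
                                                  
                                                  
                                                  
                                                  
                                                  
                                                  
                                                  
                                                  
                                                  
                                                  
                             ┏━━━━━━━━━━━━━━━━━━┓ 
                             ┃ CircuitBoard     ┃ 
                             ┠──────────────────┨ 
     ┏━━━━━━━━━━━━━━━━━━━━━━━┃   0 1 2 3 4 5    ┃ 
     ┃ MusicSequencer        ┃0  [.]      · ─ · ┃ 
     ┠───────────────────────┃                  ┃ 
     ┃      ▼123456789012    ┃1   · ─ ·   ·     ┃ 


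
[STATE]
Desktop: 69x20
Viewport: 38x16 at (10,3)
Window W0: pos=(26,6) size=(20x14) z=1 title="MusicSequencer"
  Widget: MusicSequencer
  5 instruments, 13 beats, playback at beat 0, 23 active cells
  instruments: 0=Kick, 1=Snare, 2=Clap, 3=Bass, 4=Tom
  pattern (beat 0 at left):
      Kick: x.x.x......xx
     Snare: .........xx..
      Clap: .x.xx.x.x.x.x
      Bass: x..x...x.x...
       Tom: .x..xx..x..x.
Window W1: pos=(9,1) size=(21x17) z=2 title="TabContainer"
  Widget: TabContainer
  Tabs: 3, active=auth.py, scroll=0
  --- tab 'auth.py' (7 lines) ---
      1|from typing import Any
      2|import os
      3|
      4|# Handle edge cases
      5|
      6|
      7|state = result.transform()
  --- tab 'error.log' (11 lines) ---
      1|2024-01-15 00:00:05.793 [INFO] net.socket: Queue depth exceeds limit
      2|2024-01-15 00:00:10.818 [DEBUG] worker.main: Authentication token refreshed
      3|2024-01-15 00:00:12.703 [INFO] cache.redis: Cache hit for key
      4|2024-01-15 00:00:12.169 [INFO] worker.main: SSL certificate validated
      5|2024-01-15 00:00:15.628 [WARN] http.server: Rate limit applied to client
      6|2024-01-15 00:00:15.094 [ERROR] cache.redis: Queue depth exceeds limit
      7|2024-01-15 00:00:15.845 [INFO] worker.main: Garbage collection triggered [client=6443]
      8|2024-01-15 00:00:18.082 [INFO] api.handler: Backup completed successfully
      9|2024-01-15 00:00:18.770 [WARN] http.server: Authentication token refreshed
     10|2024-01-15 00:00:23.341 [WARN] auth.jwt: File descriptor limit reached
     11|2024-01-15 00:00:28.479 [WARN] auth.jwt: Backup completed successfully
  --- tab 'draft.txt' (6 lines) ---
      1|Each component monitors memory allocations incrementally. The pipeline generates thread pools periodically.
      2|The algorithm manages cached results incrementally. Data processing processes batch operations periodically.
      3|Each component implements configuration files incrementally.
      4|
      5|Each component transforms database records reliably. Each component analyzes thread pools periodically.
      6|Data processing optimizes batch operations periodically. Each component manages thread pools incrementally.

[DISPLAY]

───────────────────┨                  
[auth.py]│ error.lo┃                  
───────────────────┃                  
from typing import ┃━━━━━━━━━━━━━━━┓  
import os          ┃sicSequencer   ┃  
                   ┃───────────────┨  
# Handle edge cases┃   ▼12345678901┃  
                   ┃ick█·█·█······█┃  
                   ┃are·········██·┃  
state = result.tran┃lap·█·██·█·█·█·┃  
                   ┃ass█··█···█·█··┃  
                   ┃Tom·█··██··█··█┃  
                   ┃               ┃  
                   ┃               ┃  
━━━━━━━━━━━━━━━━━━━┛               ┃  
                ┃                  ┃  


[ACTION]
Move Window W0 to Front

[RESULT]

───────────────────┨                  
[auth.py]│ error.lo┃                  
───────────────────┃                  
from typing impo┏━━━━━━━━━━━━━━━━━━┓  
import os       ┃ MusicSequencer   ┃  
                ┠──────────────────┨  
# Handle edge ca┃      ▼12345678901┃  
                ┃  Kick█·█·█······█┃  
                ┃ Snare·········██·┃  
state = result.t┃  Clap·█·██·█·█·█·┃  
                ┃  Bass█··█···█·█··┃  
                ┃   Tom·█··██··█··█┃  
                ┃                  ┃  
                ┃                  ┃  
━━━━━━━━━━━━━━━━┃                  ┃  
                ┃                  ┃  


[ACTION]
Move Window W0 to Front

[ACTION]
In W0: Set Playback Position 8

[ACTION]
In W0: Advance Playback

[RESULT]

───────────────────┨                  
[auth.py]│ error.lo┃                  
───────────────────┃                  
from typing impo┏━━━━━━━━━━━━━━━━━━┓  
import os       ┃ MusicSequencer   ┃  
                ┠──────────────────┨  
# Handle edge ca┃      012345678▼01┃  
                ┃  Kick█·█·█······█┃  
                ┃ Snare·········██·┃  
state = result.t┃  Clap·█·██·█·█·█·┃  
                ┃  Bass█··█···█·█··┃  
                ┃   Tom·█··██··█··█┃  
                ┃                  ┃  
                ┃                  ┃  
━━━━━━━━━━━━━━━━┃                  ┃  
                ┃                  ┃  


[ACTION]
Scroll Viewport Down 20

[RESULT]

[auth.py]│ error.lo┃                  
───────────────────┃                  
from typing impo┏━━━━━━━━━━━━━━━━━━┓  
import os       ┃ MusicSequencer   ┃  
                ┠──────────────────┨  
# Handle edge ca┃      012345678▼01┃  
                ┃  Kick█·█·█······█┃  
                ┃ Snare·········██·┃  
state = result.t┃  Clap·█·██·█·█·█·┃  
                ┃  Bass█··█···█·█··┃  
                ┃   Tom·█··██··█··█┃  
                ┃                  ┃  
                ┃                  ┃  
━━━━━━━━━━━━━━━━┃                  ┃  
                ┃                  ┃  
                ┗━━━━━━━━━━━━━━━━━━┛  
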